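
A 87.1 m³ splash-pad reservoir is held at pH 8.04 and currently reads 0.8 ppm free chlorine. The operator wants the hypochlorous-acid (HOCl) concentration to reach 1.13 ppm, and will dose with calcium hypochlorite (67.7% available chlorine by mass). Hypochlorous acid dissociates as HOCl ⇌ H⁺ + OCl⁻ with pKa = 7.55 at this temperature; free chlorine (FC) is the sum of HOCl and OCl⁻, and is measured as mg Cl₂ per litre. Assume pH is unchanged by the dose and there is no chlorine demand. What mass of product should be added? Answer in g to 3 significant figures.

492 g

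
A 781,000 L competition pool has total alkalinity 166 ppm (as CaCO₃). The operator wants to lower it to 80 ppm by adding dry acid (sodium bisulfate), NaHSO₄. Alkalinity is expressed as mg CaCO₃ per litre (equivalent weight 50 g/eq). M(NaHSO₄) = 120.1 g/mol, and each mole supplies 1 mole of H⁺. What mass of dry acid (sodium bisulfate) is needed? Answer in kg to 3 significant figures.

Alkalinity to neutralize: (166 − 80) = 86 mg/L as CaCO₃ × 781,000 L = 67,170 g as CaCO₃.
Equivalents of H⁺ required: 67,170 ÷ 50 g/eq = 1343 eq = 1343 mol NaHSO₄.
Mass of NaHSO₄: 1343 × 120.1 = 161,300 g.

161 kg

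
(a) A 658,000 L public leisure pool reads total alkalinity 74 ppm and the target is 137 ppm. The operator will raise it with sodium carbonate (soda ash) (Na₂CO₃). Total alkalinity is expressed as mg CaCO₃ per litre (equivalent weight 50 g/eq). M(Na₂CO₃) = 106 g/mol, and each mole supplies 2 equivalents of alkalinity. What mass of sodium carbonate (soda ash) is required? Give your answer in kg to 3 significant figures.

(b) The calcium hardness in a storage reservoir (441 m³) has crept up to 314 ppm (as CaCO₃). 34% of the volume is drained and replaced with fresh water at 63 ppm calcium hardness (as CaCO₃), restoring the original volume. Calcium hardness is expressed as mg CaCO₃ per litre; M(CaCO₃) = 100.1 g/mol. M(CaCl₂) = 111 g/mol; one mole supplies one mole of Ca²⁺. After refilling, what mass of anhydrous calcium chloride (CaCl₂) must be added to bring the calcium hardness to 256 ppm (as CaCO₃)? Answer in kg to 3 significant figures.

(a) 43.9 kg; (b) 13.4 kg

(a) Alkalinity to add: (137 − 74) = 63 mg/L as CaCO₃ × 658,000 L = 41,450 g as CaCO₃.
(a) Equivalents: 41,450 g ÷ 50 g/eq = 829.1 eq.
(a) Each mole of Na₂CO₃ supplies 2 eq, so 829.1 / 2 = 414.5 mol.
(a) Mass: 414.5 mol × 106 g/mol = 43,940 g.

(b) Volume: 441 m³ = 441,000 L.
(b) After draining 34% and refilling: 314 × 0.66 + 63 × 0.34 = 228.66 ppm.
(b) Deficit to target: 256 − 228.66 = 27.34 mg/L.
(b) As CaCO₃: 27.34 mg/L × 441,000 L = 12,060 g; ÷ 100.1 = 120.4 mol Ca²⁺.
(b) Mass: 120.4 × 111 = 13,370 g.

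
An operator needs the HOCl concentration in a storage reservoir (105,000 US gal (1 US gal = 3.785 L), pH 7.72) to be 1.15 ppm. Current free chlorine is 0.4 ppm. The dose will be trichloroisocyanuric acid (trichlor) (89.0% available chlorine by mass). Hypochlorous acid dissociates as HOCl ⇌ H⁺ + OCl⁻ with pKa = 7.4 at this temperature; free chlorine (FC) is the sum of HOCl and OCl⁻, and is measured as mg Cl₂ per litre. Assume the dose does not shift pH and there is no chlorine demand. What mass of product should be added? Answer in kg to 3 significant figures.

Volume: 105,000 US gal × 3.785 L/gal = 397,425 L.
[OCl⁻]/[HOCl] = 10^(pH − pKa) = 10^(7.72 − 7.4) = 2.089; fraction as HOCl = 1/(1 + 2.089) = 0.3237.
Free chlorine required for 1.15 ppm HOCl: 1.15 / 0.3237 = 3.553 ppm.
FC to add: 3.553 − 0.4 = 3.153 mg/L as Cl₂.
Cl₂ equivalent: 3.153 mg/L × 397,425 L = 1253 g.
Product at 89.0% available Cl: 1253 / 0.89 = 1408 g.

1.41 kg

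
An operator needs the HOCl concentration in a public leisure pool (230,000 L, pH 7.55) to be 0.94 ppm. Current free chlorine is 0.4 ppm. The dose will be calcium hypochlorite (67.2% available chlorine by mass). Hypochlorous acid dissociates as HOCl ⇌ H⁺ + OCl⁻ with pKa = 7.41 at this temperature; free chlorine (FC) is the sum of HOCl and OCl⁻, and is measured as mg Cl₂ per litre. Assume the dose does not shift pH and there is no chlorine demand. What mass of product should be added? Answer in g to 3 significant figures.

629 g

[OCl⁻]/[HOCl] = 10^(pH − pKa) = 10^(7.55 − 7.41) = 1.38; fraction as HOCl = 1/(1 + 1.38) = 0.4201.
Free chlorine required for 0.94 ppm HOCl: 0.94 / 0.4201 = 2.238 ppm.
FC to add: 2.238 − 0.4 = 1.838 mg/L as Cl₂.
Cl₂ equivalent: 1.838 mg/L × 230,000 L = 422.6 g.
Product at 67.2% available Cl: 422.6 / 0.672 = 628.9 g.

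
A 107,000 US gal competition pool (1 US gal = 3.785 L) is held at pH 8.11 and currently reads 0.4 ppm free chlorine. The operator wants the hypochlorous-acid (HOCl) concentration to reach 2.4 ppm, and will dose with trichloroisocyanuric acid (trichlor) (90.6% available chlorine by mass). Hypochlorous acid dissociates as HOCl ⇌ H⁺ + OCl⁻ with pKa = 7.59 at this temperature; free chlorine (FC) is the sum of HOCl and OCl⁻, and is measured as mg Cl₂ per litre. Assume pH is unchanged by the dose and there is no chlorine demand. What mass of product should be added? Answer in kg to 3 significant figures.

Volume: 107,000 US gal × 3.785 L/gal = 404,995 L.
[OCl⁻]/[HOCl] = 10^(pH − pKa) = 10^(8.11 − 7.59) = 3.311; fraction as HOCl = 1/(1 + 3.311) = 0.2319.
Free chlorine required for 2.4 ppm HOCl: 2.4 / 0.2319 = 10.35 ppm.
FC to add: 10.35 − 0.4 = 9.947 mg/L as Cl₂.
Cl₂ equivalent: 9.947 mg/L × 404,995 L = 4029 g.
Product at 90.6% available Cl: 4029 / 0.906 = 4447 g.

4.45 kg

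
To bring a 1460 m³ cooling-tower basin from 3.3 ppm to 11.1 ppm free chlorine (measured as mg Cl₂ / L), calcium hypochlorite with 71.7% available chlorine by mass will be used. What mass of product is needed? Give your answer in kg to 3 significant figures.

15.9 kg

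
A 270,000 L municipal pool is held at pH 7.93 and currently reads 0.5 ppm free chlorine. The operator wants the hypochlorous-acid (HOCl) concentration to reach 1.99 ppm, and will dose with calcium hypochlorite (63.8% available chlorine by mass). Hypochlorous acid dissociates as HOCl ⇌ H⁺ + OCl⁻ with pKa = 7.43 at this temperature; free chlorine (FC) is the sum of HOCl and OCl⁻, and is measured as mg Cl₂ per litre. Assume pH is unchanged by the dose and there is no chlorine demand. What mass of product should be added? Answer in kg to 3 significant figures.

3.29 kg

[OCl⁻]/[HOCl] = 10^(pH − pKa) = 10^(7.93 − 7.43) = 3.162; fraction as HOCl = 1/(1 + 3.162) = 0.2403.
Free chlorine required for 1.99 ppm HOCl: 1.99 / 0.2403 = 8.283 ppm.
FC to add: 8.283 − 0.5 = 7.783 mg/L as Cl₂.
Cl₂ equivalent: 7.783 mg/L × 270,000 L = 2101 g.
Product at 63.8% available Cl: 2101 / 0.638 = 3294 g.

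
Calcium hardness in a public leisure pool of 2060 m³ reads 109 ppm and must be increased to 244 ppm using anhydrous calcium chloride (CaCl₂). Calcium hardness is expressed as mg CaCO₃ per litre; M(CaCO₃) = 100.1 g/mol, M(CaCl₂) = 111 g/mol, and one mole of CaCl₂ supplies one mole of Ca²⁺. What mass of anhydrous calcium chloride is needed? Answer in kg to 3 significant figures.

308 kg

Volume: 2060 m³ = 2,060,000 L.
Hardness to add: (244 − 109) = 135 mg/L as CaCO₃ × 2,060,000 L = 278,100 g as CaCO₃.
Moles of Ca²⁺ (1 mol Ca²⁺ ≡ 1 mol CaCO₃): 278,100 / 100.1 g/mol = 2778 mol.
Mass of CaCl₂: 2778 × 111 = 308,400 g.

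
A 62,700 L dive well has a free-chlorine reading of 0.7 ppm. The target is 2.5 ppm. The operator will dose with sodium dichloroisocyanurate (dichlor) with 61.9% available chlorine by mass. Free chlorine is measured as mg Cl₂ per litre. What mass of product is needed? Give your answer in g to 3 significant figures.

182 g

Chlorine deficit: 2.5 − 0.7 = 1.8 ppm = 1.8 mg/L as Cl₂.
Cl₂ equivalent needed: 1.8 mg/L × 62,700 L = 112,900 mg = 112.9 g.
Product at 61.9% available chlorine: 112.9 / 0.619 = 182.3 g.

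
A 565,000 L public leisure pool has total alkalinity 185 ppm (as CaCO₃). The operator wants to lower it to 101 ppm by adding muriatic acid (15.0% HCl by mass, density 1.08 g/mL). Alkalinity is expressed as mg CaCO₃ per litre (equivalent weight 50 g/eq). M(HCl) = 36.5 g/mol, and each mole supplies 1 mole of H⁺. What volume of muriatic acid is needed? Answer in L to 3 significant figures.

214 L

Alkalinity to neutralize: (185 − 101) = 84 mg/L as CaCO₃ × 565,000 L = 47,460 g as CaCO₃.
Equivalents of H⁺ required: 47,460 ÷ 50 g/eq = 949.2 eq = 949.2 mol HCl.
Mass of HCl: 949.2 × 36.5 = 34,650 g.
Mass of 15.0% solution: 34,650 / 0.15 = 231,000 g.
Volume: 231,000 g ÷ 1.08 g/mL = 213,900 mL.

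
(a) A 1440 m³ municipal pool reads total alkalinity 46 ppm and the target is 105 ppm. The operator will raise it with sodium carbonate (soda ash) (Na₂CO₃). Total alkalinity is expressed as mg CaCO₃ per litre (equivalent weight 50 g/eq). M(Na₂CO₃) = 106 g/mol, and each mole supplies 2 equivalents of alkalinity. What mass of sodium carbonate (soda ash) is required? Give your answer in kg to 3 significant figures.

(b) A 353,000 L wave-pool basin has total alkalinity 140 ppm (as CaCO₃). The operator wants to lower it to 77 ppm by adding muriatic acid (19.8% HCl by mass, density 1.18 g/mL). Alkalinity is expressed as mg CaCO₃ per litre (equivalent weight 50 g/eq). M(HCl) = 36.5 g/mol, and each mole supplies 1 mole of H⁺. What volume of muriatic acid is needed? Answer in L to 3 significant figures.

(a) 90.1 kg; (b) 69.5 L

(a) Volume: 1440 m³ = 1,440,000 L.
(a) Alkalinity to add: (105 − 46) = 59 mg/L as CaCO₃ × 1,440,000 L = 84,960 g as CaCO₃.
(a) Equivalents: 84,960 g ÷ 50 g/eq = 1699 eq.
(a) Each mole of Na₂CO₃ supplies 2 eq, so 1699 / 2 = 849.6 mol.
(a) Mass: 849.6 mol × 106 g/mol = 90,060 g.

(b) Alkalinity to neutralize: (140 − 77) = 63 mg/L as CaCO₃ × 353,000 L = 22,240 g as CaCO₃.
(b) Equivalents of H⁺ required: 22,240 ÷ 50 g/eq = 444.8 eq = 444.8 mol HCl.
(b) Mass of HCl: 444.8 × 36.5 = 16,230 g.
(b) Mass of 19.8% solution: 16,230 / 0.198 = 81,990 g.
(b) Volume: 81,990 g ÷ 1.18 g/mL = 69,480 mL.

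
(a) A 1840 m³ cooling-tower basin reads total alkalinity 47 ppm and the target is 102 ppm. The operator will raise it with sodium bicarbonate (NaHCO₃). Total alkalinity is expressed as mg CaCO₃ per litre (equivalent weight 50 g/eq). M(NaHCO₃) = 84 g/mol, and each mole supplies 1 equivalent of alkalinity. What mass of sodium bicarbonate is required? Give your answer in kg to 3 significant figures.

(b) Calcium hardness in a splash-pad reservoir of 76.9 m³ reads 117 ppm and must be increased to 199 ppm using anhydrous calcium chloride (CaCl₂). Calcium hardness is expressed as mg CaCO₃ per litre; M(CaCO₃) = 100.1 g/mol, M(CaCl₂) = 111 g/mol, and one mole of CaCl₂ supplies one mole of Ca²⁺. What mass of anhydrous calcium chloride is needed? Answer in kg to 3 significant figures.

(a) 170 kg; (b) 6.99 kg

(a) Volume: 1840 m³ = 1,840,000 L.
(a) Alkalinity to add: (102 − 47) = 55 mg/L as CaCO₃ × 1,840,000 L = 101,200 g as CaCO₃.
(a) Equivalents: 101,200 g ÷ 50 g/eq = 2024 eq.
(a) NaHCO₃ supplies 1 eq per mole → 2024 mol.
(a) Mass: 2024 mol × 84 g/mol = 170,000 g.

(b) Volume: 76.9 m³ = 76,900 L.
(b) Hardness to add: (199 − 117) = 82 mg/L as CaCO₃ × 76,900 L = 6306 g as CaCO₃.
(b) Moles of Ca²⁺ (1 mol Ca²⁺ ≡ 1 mol CaCO₃): 6306 / 100.1 g/mol = 63 mol.
(b) Mass of CaCl₂: 63 × 111 = 6992 g.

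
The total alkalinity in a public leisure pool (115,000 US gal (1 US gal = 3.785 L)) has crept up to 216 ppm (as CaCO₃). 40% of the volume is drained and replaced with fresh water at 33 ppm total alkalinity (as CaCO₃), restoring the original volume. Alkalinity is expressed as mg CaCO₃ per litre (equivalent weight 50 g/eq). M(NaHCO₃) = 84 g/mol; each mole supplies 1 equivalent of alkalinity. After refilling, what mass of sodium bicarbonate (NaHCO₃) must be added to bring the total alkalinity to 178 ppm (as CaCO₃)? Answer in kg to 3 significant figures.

25.7 kg

Volume: 115,000 US gal × 3.785 L/gal = 435,275 L.
After draining 40% and refilling: 216 × 0.60 + 33 × 0.40 = 142.8 ppm.
Deficit to target: 178 − 142.8 = 35.2 mg/L.
As CaCO₃: 35.2 mg/L × 435,275 L = 15,320 g; ÷ 50 g/eq ÷ 1 = 306.4 mol NaHCO₃.
Mass: 306.4 × 84 = 25,740 g.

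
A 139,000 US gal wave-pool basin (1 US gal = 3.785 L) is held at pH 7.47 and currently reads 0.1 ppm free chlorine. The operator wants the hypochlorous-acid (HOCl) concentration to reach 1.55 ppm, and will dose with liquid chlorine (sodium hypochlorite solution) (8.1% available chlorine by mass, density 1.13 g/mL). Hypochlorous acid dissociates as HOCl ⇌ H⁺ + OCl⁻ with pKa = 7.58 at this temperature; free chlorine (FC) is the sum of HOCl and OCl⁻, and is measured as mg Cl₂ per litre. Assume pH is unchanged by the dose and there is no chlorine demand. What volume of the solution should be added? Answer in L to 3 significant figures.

15.3 L

Volume: 139,000 US gal × 3.785 L/gal = 526,115 L.
[OCl⁻]/[HOCl] = 10^(pH − pKa) = 10^(7.47 − 7.58) = 0.7762; fraction as HOCl = 1/(1 + 0.7762) = 0.563.
Free chlorine required for 1.55 ppm HOCl: 1.55 / 0.563 = 2.753 ppm.
FC to add: 2.753 − 0.1 = 2.653 mg/L as Cl₂.
Cl₂ equivalent: 2.653 mg/L × 526,115 L = 1396 g.
Product at 8.1% available Cl: 1396 / 0.081 = 17,230 g.
Volume: 17,230 g ÷ 1.13 g/mL = 15,250 mL.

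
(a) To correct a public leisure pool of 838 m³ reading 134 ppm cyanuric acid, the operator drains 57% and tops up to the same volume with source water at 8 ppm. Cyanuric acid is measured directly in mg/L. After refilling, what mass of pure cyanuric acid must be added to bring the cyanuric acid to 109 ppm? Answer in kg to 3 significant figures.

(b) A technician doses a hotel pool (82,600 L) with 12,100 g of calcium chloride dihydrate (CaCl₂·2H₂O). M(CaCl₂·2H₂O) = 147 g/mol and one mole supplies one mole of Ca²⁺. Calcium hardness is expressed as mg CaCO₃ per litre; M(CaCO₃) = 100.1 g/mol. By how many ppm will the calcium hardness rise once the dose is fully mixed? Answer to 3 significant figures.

(a) Volume: 838 m³ = 838,000 L.
(a) After draining 57% and refilling: 134 × 0.43 + 8 × 0.57 = 62.18 ppm.
(a) Deficit to target: 109 − 62.18 = 46.82 mg/L.
(a) Mass: 46.82 mg/L × 838,000 L = 39,240 g cyanuric acid.

(b) Moles of Ca²⁺: 12,100 g ÷ 147 g/mol = 82.31 mol.
(b) As CaCO₃: 82.31 mol × 100.1 g/mol = 8240 g.
(b) Rise: 8240 g / 82,600 L × 1000 = 99.75 mg/L.

(a) 39.2 kg; (b) 99.8 ppm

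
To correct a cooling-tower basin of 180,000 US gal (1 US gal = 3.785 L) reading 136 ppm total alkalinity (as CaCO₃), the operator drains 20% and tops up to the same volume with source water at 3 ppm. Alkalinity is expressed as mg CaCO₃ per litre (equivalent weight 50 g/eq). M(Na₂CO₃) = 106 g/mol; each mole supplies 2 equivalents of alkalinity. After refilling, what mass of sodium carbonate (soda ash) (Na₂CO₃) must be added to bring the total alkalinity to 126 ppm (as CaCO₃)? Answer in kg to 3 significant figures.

Volume: 180,000 US gal × 3.785 L/gal = 681,300 L.
After draining 20% and refilling: 136 × 0.80 + 3 × 0.20 = 109.4 ppm.
Deficit to target: 126 − 109.4 = 16.6 mg/L.
As CaCO₃: 16.6 mg/L × 681,300 L = 11,310 g; ÷ 50 g/eq ÷ 2 = 113.1 mol Na₂CO₃.
Mass: 113.1 × 106 = 11,990 g.

12.0 kg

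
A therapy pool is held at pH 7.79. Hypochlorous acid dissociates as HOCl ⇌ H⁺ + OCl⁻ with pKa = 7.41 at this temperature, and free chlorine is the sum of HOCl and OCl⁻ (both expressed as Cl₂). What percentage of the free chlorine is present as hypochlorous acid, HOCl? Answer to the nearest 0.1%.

29.4%

[OCl⁻]/[HOCl] = 10^(pH − pKa) = 10^(7.79 − 7.41) = 10^0.38 = 2.399.
Fraction as HOCl = 1 / (1 + 2.399) = 0.2942.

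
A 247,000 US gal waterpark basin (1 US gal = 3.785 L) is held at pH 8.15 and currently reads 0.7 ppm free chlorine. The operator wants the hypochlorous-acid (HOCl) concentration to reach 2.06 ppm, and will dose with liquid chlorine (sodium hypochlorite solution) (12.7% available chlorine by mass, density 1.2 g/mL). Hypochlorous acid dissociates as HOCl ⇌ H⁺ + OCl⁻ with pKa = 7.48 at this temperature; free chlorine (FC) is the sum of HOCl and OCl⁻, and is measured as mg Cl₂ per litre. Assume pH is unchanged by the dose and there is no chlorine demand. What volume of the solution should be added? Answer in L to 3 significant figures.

67.5 L

Volume: 247,000 US gal × 3.785 L/gal = 934,895 L.
[OCl⁻]/[HOCl] = 10^(pH − pKa) = 10^(8.15 − 7.48) = 4.677; fraction as HOCl = 1/(1 + 4.677) = 0.1761.
Free chlorine required for 2.06 ppm HOCl: 2.06 / 0.1761 = 11.7 ppm.
FC to add: 11.7 − 0.7 = 11 mg/L as Cl₂.
Cl₂ equivalent: 11 mg/L × 934,895 L = 10,280 g.
Product at 12.7% available Cl: 10,280 / 0.127 = 80,940 g.
Volume: 80,940 g ÷ 1.2 g/mL = 67,450 mL.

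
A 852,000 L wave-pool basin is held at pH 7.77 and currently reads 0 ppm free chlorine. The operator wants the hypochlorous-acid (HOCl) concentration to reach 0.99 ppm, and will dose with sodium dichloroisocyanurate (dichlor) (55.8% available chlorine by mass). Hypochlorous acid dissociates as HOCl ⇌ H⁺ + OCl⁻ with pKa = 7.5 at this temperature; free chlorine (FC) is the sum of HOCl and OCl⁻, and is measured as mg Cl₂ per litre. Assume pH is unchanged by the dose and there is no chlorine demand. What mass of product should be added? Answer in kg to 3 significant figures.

[OCl⁻]/[HOCl] = 10^(pH − pKa) = 10^(7.77 − 7.5) = 1.862; fraction as HOCl = 1/(1 + 1.862) = 0.3494.
Free chlorine required for 0.99 ppm HOCl: 0.99 / 0.3494 = 2.833 ppm.
FC to add: 2.833 − 0 = 2.833 mg/L as Cl₂.
Cl₂ equivalent: 2.833 mg/L × 852,000 L = 2414 g.
Product at 55.8% available Cl: 2414 / 0.558 = 4326 g.

4.33 kg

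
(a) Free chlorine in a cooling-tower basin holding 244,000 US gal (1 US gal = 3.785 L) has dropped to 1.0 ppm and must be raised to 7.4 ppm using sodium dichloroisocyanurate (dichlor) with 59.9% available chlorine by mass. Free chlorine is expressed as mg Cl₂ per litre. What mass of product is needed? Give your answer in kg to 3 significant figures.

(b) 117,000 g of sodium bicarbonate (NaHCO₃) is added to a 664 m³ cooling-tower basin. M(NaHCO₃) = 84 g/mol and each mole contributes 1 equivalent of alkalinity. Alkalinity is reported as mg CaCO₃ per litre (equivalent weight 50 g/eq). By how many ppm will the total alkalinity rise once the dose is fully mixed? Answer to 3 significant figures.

(a) 9.87 kg; (b) 105 ppm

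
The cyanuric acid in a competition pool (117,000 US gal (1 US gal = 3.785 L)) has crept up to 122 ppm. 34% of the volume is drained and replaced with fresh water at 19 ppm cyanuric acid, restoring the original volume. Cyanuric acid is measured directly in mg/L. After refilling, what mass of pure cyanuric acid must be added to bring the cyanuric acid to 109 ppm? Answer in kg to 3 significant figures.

Volume: 117,000 US gal × 3.785 L/gal = 442,845 L.
After draining 34% and refilling: 122 × 0.66 + 19 × 0.34 = 86.98 ppm.
Deficit to target: 109 − 86.98 = 22.02 mg/L.
Mass: 22.02 mg/L × 442,845 L = 9751 g cyanuric acid.

9.75 kg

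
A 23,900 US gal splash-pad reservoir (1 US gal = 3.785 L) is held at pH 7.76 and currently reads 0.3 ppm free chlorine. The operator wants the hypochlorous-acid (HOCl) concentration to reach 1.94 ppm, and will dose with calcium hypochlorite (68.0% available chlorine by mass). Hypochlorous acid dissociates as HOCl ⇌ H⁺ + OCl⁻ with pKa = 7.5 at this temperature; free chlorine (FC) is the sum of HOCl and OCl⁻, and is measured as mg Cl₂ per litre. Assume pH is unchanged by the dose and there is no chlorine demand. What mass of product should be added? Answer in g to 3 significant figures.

Volume: 23,900 US gal × 3.785 L/gal = 90,462 L.
[OCl⁻]/[HOCl] = 10^(pH − pKa) = 10^(7.76 − 7.5) = 1.82; fraction as HOCl = 1/(1 + 1.82) = 0.3546.
Free chlorine required for 1.94 ppm HOCl: 1.94 / 0.3546 = 5.47 ppm.
FC to add: 5.47 − 0.3 = 5.17 mg/L as Cl₂.
Cl₂ equivalent: 5.17 mg/L × 90,462 L = 467.7 g.
Product at 68.0% available Cl: 467.7 / 0.68 = 687.8 g.

688 g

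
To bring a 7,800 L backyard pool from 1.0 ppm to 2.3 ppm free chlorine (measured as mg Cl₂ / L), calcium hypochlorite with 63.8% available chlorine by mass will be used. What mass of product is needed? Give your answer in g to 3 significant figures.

Chlorine deficit: 2.3 − 1.0 = 1.3 ppm = 1.3 mg/L as Cl₂.
Cl₂ equivalent needed: 1.3 mg/L × 7,800 L = 10,140 mg = 10.14 g.
Product at 63.8% available chlorine: 10.14 / 0.638 = 15.89 g.

15.9 g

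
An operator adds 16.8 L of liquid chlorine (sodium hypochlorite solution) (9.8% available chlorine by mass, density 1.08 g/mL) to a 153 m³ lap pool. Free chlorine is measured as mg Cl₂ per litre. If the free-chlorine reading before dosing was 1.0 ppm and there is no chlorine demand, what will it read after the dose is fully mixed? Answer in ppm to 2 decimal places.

Volume: 153 m³ = 153,000 L.
Mass of solution: 16.8 L × 1000 mL/L × 1.08 g/mL = 18,140 g.
Available chlorine delivered: 18,140 g × 0.098 = 1778 g as Cl₂.
Concentration rise: 1778 g / 153,000 L = 11.62 mg/L = 11.62 ppm.
Final FC: 1.0 + 11.62 = 12.62 ppm.

12.62 ppm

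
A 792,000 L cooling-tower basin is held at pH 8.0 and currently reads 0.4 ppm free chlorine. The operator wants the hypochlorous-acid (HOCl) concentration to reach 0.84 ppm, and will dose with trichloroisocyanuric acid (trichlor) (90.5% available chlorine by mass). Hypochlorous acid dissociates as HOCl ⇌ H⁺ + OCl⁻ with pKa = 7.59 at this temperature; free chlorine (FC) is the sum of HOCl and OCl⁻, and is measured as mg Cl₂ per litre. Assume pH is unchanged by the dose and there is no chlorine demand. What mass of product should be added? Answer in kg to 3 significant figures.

[OCl⁻]/[HOCl] = 10^(pH − pKa) = 10^(8.0 − 7.59) = 2.57; fraction as HOCl = 1/(1 + 2.57) = 0.2801.
Free chlorine required for 0.84 ppm HOCl: 0.84 / 0.2801 = 2.999 ppm.
FC to add: 2.999 − 0.4 = 2.599 mg/L as Cl₂.
Cl₂ equivalent: 2.599 mg/L × 792,000 L = 2059 g.
Product at 90.5% available Cl: 2059 / 0.905 = 2275 g.

2.27 kg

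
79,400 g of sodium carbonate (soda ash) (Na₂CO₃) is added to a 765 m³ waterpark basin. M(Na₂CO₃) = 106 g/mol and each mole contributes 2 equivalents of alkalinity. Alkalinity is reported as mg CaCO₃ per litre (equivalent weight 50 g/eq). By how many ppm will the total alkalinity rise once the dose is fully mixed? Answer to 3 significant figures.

97.9 ppm

Volume: 765 m³ = 765,000 L.
Moles of Na₂CO₃: 79,400 g ÷ 106 g/mol = 749.1 mol → 1498 eq of alkalinity.
As CaCO₃: 1498 eq × 50 g/eq = 74,910 g.
Rise: 74,910 g / 765,000 L × 1000 = 97.92 mg/L.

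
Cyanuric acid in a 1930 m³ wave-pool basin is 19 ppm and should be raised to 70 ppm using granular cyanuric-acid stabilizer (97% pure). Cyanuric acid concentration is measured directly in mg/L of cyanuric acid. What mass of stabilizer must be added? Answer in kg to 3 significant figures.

101 kg

Volume: 1930 m³ = 1,930,000 L.
CYA to add: (70 − 19) = 51 mg/L × 1,930,000 L = 98,430 g cyanuric acid.
At 97% purity: 98,430 / 0.97 = 101,500 g product.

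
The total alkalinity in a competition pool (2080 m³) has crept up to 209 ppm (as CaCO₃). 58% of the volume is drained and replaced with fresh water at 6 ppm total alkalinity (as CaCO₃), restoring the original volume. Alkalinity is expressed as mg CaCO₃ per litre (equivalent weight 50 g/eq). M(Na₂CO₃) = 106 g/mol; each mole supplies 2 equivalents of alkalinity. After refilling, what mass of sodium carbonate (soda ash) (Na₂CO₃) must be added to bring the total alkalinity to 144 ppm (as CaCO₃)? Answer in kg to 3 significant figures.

Volume: 2080 m³ = 2,080,000 L.
After draining 58% and refilling: 209 × 0.42 + 6 × 0.58 = 91.26 ppm.
Deficit to target: 144 − 91.26 = 52.74 mg/L.
As CaCO₃: 52.74 mg/L × 2,080,000 L = 109,700 g; ÷ 50 g/eq ÷ 2 = 1097 mol Na₂CO₃.
Mass: 1097 × 106 = 116,300 g.

116 kg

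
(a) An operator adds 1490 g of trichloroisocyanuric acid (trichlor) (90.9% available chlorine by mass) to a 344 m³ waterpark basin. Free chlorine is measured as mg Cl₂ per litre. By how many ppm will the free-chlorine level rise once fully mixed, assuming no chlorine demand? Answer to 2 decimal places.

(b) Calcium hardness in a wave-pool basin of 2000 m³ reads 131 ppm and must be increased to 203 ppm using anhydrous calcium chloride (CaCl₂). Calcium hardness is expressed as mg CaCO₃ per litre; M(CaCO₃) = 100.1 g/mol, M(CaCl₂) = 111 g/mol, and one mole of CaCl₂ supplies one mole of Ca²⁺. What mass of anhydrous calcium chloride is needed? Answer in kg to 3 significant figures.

(a) 3.94 ppm; (b) 160 kg

(a) Volume: 344 m³ = 344,000 L.
(a) Available chlorine delivered: 1490 g × 0.909 = 1354 g as Cl₂.
(a) Concentration rise: 1354 g / 344,000 L = 3.937 mg/L = 3.94 ppm.

(b) Volume: 2000 m³ = 2,000,000 L.
(b) Hardness to add: (203 − 131) = 72 mg/L as CaCO₃ × 2,000,000 L = 144,000 g as CaCO₃.
(b) Moles of Ca²⁺ (1 mol Ca²⁺ ≡ 1 mol CaCO₃): 144,000 / 100.1 g/mol = 1439 mol.
(b) Mass of CaCl₂: 1439 × 111 = 159,700 g.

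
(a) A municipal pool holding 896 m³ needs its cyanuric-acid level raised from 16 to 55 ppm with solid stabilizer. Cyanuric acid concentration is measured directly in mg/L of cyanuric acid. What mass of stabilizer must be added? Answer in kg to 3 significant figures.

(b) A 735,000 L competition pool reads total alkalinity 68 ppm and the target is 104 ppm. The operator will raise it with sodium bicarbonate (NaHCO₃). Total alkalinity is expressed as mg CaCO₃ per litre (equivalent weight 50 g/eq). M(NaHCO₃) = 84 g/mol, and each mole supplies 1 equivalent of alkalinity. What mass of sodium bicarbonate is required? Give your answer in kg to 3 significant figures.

(a) Volume: 896 m³ = 896,000 L.
(a) CYA to add: (55 − 16) = 39 mg/L × 896,000 L = 34,940 g cyanuric acid.

(b) Alkalinity to add: (104 − 68) = 36 mg/L as CaCO₃ × 735,000 L = 26,460 g as CaCO₃.
(b) Equivalents: 26,460 g ÷ 50 g/eq = 529.2 eq.
(b) NaHCO₃ supplies 1 eq per mole → 529.2 mol.
(b) Mass: 529.2 mol × 84 g/mol = 44,450 g.

(a) 34.9 kg; (b) 44.5 kg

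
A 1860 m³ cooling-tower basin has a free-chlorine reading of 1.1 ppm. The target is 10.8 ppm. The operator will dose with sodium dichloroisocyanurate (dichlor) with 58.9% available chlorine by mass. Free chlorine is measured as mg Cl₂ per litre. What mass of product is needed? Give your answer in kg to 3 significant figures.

30.6 kg

Volume: 1860 m³ = 1,860,000 L.
Chlorine deficit: 10.8 − 1.1 = 9.7 ppm = 9.7 mg/L as Cl₂.
Cl₂ equivalent needed: 9.7 mg/L × 1,860,000 L = 18,040,000 mg = 18,040 g.
Product at 58.9% available chlorine: 18,040 / 0.589 = 30,630 g.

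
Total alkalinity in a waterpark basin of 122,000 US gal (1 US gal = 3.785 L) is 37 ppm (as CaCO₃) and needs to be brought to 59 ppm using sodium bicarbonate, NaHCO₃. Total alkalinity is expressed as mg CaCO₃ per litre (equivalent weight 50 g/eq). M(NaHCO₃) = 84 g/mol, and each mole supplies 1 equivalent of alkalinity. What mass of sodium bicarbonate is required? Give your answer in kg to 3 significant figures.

17.1 kg

Volume: 122,000 US gal × 3.785 L/gal = 461,770 L.
Alkalinity to add: (59 − 37) = 22 mg/L as CaCO₃ × 461,770 L = 10,160 g as CaCO₃.
Equivalents: 10,160 g ÷ 50 g/eq = 203.2 eq.
NaHCO₃ supplies 1 eq per mole → 203.2 mol.
Mass: 203.2 mol × 84 g/mol = 17,070 g.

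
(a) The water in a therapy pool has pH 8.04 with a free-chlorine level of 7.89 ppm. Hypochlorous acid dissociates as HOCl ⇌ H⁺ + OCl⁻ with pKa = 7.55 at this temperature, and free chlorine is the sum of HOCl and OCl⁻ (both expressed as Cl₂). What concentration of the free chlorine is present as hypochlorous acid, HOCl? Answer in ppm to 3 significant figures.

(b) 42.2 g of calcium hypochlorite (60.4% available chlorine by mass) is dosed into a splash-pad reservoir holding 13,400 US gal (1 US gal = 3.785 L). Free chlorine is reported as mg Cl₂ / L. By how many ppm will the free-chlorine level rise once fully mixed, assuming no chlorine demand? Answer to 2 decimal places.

(a) 1.93 ppm; (b) 0.50 ppm

(a) [OCl⁻]/[HOCl] = 10^(pH − pKa) = 10^(8.04 − 7.55) = 10^0.49 = 3.09.
(a) Fraction as HOCl = 1 / (1 + 3.09) = 0.2445.
(a) HOCl = 0.2445 × 7.89 ppm = 1.929 ppm.

(b) Volume: 13,400 US gal × 3.785 L/gal = 50,719 L.
(b) Available chlorine delivered: 42.2 g × 0.604 = 25.49 g as Cl₂.
(b) Concentration rise: 25.49 g / 50,719 L = 0.5025 mg/L = 0.50 ppm.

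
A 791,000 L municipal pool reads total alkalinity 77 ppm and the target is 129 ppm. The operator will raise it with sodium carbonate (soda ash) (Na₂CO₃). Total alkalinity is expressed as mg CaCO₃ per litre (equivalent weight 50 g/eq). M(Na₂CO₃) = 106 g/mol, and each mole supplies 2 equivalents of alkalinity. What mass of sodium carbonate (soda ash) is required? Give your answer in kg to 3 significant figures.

Alkalinity to add: (129 − 77) = 52 mg/L as CaCO₃ × 791,000 L = 41,130 g as CaCO₃.
Equivalents: 41,130 g ÷ 50 g/eq = 822.6 eq.
Each mole of Na₂CO₃ supplies 2 eq, so 822.6 / 2 = 411.3 mol.
Mass: 411.3 mol × 106 g/mol = 43,600 g.

43.6 kg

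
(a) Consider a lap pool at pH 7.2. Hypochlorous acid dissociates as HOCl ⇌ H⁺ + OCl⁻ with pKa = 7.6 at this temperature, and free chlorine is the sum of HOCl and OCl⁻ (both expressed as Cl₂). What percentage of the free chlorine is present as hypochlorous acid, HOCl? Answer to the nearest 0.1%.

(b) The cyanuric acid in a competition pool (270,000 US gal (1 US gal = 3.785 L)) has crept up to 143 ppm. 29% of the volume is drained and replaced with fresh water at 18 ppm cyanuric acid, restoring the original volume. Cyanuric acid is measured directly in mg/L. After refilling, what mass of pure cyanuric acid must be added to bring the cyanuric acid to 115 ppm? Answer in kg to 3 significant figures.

(a) [OCl⁻]/[HOCl] = 10^(pH − pKa) = 10^(7.2 − 7.6) = 10^-0.40 = 0.3981.
(a) Fraction as HOCl = 1 / (1 + 0.3981) = 0.7153.

(b) Volume: 270,000 US gal × 3.785 L/gal = 1,021,950 L.
(b) After draining 29% and refilling: 143 × 0.71 + 18 × 0.29 = 106.75 ppm.
(b) Deficit to target: 115 − 106.75 = 8.25 mg/L.
(b) Mass: 8.25 mg/L × 1,021,950 L = 8431 g cyanuric acid.

(a) 71.5%; (b) 8.43 kg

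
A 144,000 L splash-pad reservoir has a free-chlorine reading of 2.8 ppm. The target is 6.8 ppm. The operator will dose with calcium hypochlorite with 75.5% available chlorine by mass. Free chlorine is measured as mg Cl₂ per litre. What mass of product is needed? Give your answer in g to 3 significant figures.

763 g

Chlorine deficit: 6.8 − 2.8 = 4 ppm = 4 mg/L as Cl₂.
Cl₂ equivalent needed: 4 mg/L × 144,000 L = 576,000 mg = 576 g.
Product at 75.5% available chlorine: 576 / 0.755 = 762.9 g.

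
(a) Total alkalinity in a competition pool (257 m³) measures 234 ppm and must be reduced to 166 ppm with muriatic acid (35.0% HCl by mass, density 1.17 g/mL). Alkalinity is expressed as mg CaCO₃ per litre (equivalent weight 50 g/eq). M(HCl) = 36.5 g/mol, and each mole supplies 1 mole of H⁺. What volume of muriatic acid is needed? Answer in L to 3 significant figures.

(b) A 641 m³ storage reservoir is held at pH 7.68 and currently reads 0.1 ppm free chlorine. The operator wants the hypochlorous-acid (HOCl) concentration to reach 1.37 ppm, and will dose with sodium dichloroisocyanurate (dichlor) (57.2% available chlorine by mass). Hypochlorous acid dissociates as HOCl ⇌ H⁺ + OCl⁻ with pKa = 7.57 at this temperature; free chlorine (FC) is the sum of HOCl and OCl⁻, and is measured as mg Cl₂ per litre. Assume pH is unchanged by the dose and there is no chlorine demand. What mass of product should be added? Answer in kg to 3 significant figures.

(a) 31.2 L; (b) 3.40 kg

(a) Volume: 257 m³ = 257,000 L.
(a) Alkalinity to neutralize: (234 − 166) = 68 mg/L as CaCO₃ × 257,000 L = 17,480 g as CaCO₃.
(a) Equivalents of H⁺ required: 17,480 ÷ 50 g/eq = 349.5 eq = 349.5 mol HCl.
(a) Mass of HCl: 349.5 × 36.5 = 12,760 g.
(a) Mass of 35.0% solution: 12,760 / 0.35 = 36,450 g.
(a) Volume: 36,450 g ÷ 1.17 g/mL = 31,150 mL.

(b) Volume: 641 m³ = 641,000 L.
(b) [OCl⁻]/[HOCl] = 10^(pH − pKa) = 10^(7.68 − 7.57) = 1.288; fraction as HOCl = 1/(1 + 1.288) = 0.437.
(b) Free chlorine required for 1.37 ppm HOCl: 1.37 / 0.437 = 3.135 ppm.
(b) FC to add: 3.135 − 0.1 = 3.035 mg/L as Cl₂.
(b) Cl₂ equivalent: 3.035 mg/L × 641,000 L = 1945 g.
(b) Product at 57.2% available Cl: 1945 / 0.572 = 3401 g.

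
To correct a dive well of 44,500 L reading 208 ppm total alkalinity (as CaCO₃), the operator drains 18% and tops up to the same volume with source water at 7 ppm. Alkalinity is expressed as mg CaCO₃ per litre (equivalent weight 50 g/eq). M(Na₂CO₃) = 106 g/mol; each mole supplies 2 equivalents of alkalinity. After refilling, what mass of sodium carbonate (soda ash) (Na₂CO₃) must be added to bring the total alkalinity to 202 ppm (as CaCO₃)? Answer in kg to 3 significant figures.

After draining 18% and refilling: 208 × 0.82 + 7 × 0.18 = 171.82 ppm.
Deficit to target: 202 − 171.82 = 30.18 mg/L.
As CaCO₃: 30.18 mg/L × 44,500 L = 1343 g; ÷ 50 g/eq ÷ 2 = 13.43 mol Na₂CO₃.
Mass: 13.43 × 106 = 1424 g.

1.42 kg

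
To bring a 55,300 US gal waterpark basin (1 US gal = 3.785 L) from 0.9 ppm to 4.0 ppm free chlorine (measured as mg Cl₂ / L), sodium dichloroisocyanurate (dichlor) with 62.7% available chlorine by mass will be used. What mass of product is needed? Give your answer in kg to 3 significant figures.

1.03 kg

Volume: 55,300 US gal × 3.785 L/gal = 209,310 L.
Chlorine deficit: 4.0 − 0.9 = 3.1 ppm = 3.1 mg/L as Cl₂.
Cl₂ equivalent needed: 3.1 mg/L × 209,310 L = 648,900 mg = 648.9 g.
Product at 62.7% available chlorine: 648.9 / 0.627 = 1035 g.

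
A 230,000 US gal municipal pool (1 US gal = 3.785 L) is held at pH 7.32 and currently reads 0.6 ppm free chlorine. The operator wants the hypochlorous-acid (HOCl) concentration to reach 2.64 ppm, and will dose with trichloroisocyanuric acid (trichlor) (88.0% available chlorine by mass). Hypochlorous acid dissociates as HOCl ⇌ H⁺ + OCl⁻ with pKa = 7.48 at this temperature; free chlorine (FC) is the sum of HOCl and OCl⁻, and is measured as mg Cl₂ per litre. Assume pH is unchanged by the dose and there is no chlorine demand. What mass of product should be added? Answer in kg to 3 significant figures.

Volume: 230,000 US gal × 3.785 L/gal = 870,550 L.
[OCl⁻]/[HOCl] = 10^(pH − pKa) = 10^(7.32 − 7.48) = 0.6918; fraction as HOCl = 1/(1 + 0.6918) = 0.5911.
Free chlorine required for 2.64 ppm HOCl: 2.64 / 0.5911 = 4.466 ppm.
FC to add: 4.466 − 0.6 = 3.866 mg/L as Cl₂.
Cl₂ equivalent: 3.866 mg/L × 870,550 L = 3366 g.
Product at 88.0% available Cl: 3366 / 0.88 = 3825 g.

3.82 kg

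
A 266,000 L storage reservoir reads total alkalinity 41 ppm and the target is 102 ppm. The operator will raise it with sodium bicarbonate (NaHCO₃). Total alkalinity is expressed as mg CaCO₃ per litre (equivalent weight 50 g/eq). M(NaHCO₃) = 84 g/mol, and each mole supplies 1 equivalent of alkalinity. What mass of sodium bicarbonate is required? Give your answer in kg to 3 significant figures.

Alkalinity to add: (102 − 41) = 61 mg/L as CaCO₃ × 266,000 L = 16,230 g as CaCO₃.
Equivalents: 16,230 g ÷ 50 g/eq = 324.5 eq.
NaHCO₃ supplies 1 eq per mole → 324.5 mol.
Mass: 324.5 mol × 84 g/mol = 27,260 g.

27.3 kg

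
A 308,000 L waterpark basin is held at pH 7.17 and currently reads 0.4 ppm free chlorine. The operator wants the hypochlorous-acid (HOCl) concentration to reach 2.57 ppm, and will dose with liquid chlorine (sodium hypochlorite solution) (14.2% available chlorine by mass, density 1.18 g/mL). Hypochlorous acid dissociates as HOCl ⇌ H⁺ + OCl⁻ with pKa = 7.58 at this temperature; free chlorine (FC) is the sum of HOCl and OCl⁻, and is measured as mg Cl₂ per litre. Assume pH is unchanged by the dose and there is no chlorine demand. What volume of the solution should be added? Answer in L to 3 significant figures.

5.83 L

[OCl⁻]/[HOCl] = 10^(pH − pKa) = 10^(7.17 − 7.58) = 0.389; fraction as HOCl = 1/(1 + 0.389) = 0.7199.
Free chlorine required for 2.57 ppm HOCl: 2.57 / 0.7199 = 3.57 ppm.
FC to add: 3.57 − 0.4 = 3.17 mg/L as Cl₂.
Cl₂ equivalent: 3.17 mg/L × 308,000 L = 976.3 g.
Product at 14.2% available Cl: 976.3 / 0.142 = 6875 g.
Volume: 6875 g ÷ 1.18 g/mL = 5827 mL.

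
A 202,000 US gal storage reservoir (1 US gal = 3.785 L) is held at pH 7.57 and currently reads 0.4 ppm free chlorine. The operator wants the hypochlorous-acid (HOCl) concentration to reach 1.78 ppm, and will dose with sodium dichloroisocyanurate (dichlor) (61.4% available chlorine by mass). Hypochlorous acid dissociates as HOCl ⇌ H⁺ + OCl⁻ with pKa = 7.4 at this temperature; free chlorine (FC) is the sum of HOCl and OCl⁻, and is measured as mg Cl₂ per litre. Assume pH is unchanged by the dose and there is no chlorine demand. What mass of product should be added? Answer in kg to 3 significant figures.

5.00 kg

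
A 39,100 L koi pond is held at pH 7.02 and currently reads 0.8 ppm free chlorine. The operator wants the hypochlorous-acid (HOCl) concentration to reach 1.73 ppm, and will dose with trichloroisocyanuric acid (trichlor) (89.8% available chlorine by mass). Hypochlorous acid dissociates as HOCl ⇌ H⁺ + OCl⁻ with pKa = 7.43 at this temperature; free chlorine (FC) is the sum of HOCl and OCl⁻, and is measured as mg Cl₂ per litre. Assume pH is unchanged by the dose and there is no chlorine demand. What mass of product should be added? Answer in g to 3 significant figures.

[OCl⁻]/[HOCl] = 10^(pH − pKa) = 10^(7.02 − 7.43) = 0.389; fraction as HOCl = 1/(1 + 0.389) = 0.7199.
Free chlorine required for 1.73 ppm HOCl: 1.73 / 0.7199 = 2.403 ppm.
FC to add: 2.403 − 0.8 = 1.603 mg/L as Cl₂.
Cl₂ equivalent: 1.603 mg/L × 39,100 L = 62.68 g.
Product at 89.8% available Cl: 62.68 / 0.898 = 69.8 g.

69.8 g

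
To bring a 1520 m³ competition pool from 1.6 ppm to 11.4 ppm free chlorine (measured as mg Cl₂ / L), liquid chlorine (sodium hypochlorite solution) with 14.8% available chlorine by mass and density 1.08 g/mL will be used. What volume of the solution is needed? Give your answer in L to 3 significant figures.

93.2 L

Volume: 1520 m³ = 1,520,000 L.
Chlorine deficit: 11.4 − 1.6 = 9.8 ppm = 9.8 mg/L as Cl₂.
Cl₂ equivalent needed: 9.8 mg/L × 1,520,000 L = 14,900,000 mg = 14,900 g.
Product at 14.8% available chlorine: 14,900 / 0.148 = 100,600 g.
Volume at density 1.08 g/mL: 100,600 g ÷ 1.08 g/mL = 93,190 mL.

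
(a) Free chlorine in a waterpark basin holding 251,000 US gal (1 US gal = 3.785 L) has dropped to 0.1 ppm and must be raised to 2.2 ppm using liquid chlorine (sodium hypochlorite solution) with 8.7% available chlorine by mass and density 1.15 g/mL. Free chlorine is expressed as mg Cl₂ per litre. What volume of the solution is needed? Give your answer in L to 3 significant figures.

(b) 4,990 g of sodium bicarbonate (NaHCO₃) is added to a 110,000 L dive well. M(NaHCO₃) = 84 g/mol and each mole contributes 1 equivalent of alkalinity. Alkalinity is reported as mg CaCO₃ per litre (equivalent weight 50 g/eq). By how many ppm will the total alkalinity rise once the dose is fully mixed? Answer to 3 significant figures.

(a) 19.9 L; (b) 27.0 ppm

(a) Volume: 251,000 US gal × 3.785 L/gal = 950,035 L.
(a) Chlorine deficit: 2.2 − 0.1 = 2.1 ppm = 2.1 mg/L as Cl₂.
(a) Cl₂ equivalent needed: 2.1 mg/L × 950,035 L = 1,995,000 mg = 1995 g.
(a) Product at 8.7% available chlorine: 1995 / 0.087 = 22,930 g.
(a) Volume at density 1.15 g/mL: 22,930 g ÷ 1.15 g/mL = 19,940 mL.

(b) Moles of NaHCO₃: 4,990 g ÷ 84 g/mol = 59.4 mol → 59.4 eq of alkalinity.
(b) As CaCO₃: 59.4 eq × 50 g/eq = 2970 g.
(b) Rise: 2970 g / 110,000 L × 1000 = 27 mg/L.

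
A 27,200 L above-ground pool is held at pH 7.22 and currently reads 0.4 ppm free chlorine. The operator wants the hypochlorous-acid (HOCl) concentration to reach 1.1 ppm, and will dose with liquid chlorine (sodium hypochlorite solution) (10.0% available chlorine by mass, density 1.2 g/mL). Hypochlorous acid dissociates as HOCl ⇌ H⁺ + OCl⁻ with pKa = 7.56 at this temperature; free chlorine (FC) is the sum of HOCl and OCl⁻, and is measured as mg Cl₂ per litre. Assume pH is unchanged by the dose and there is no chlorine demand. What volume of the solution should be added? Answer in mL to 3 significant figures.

[OCl⁻]/[HOCl] = 10^(pH − pKa) = 10^(7.22 − 7.56) = 0.4571; fraction as HOCl = 1/(1 + 0.4571) = 0.6863.
Free chlorine required for 1.1 ppm HOCl: 1.1 / 0.6863 = 1.603 ppm.
FC to add: 1.603 − 0.4 = 1.203 mg/L as Cl₂.
Cl₂ equivalent: 1.203 mg/L × 27,200 L = 32.72 g.
Product at 10.0% available Cl: 32.72 / 0.1 = 327.2 g.
Volume: 327.2 g ÷ 1.2 g/mL = 272.6 mL.

273 mL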